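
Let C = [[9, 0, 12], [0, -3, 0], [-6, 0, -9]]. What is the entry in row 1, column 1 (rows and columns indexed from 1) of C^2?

9

Characteristic polynomial: s^3 + 3s^2 - 9s - 27 = (s - 3)(s + 3)^2, so the eigenvalues are -3, -3, 3.
s=3: eigenvector (2, 0, -1).
s=-3: eigenvector (0, 1, 0).
s=-3: eigenvector (-1, 0, 1).
P = [[2, 0, -1], [0, 1, 0], [-1, 0, 1]], D = diag(3, -3, -3), P⁻¹ = [[1, 0, 1], [0, 1, 0], [1, 0, 2]].
C² = P·diag(9, 9, 9)·P⁻¹ = [[9, 0, 0], [0, 9, 0], [0, 0, 9]].
The requested entry is 9.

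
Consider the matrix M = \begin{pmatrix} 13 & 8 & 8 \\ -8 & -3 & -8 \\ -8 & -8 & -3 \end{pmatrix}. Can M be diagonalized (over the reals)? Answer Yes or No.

Characteristic polynomial: p(λ) = λ^3 - 7λ^2 - 5λ + 75 = (λ - 5)^2(λ + 3).
λ = 5 has algebraic multiplicity 2; rank(M − 5I) = 1, so geometric multiplicity = 2.
Every eigenvalue has geometric = algebraic multiplicity, so M is diagonalizable.

Yes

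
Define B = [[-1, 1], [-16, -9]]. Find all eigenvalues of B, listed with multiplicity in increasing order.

-5, -5

Characteristic polynomial: p(s) = s^2 + 10s + 25 = (s + 5)^2.
Roots (with multiplicity): -5, -5.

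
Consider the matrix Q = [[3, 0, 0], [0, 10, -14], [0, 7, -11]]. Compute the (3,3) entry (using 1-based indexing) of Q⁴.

Characteristic polynomial: t^3 - 2t^2 - 15t + 36 = (t - 3)^2(t + 4), so the eigenvalues are -4, 3, 3.
t=3: eigenvector (1, 0, 0).
t=-4: eigenvector (0, -1, -1).
t=3: eigenvector (2, 2, 1).
P = [[1, 0, 2], [0, -1, 2], [0, -1, 1]], D = diag(3, -4, 3), P⁻¹ = [[1, -2, 2], [0, 1, -2], [0, 1, -1]].
Q⁴ = P·diag(81, 256, 81)·P⁻¹ = [[81, 0, 0], [0, -94, 350], [0, -175, 431]].
The requested entry is 431.

431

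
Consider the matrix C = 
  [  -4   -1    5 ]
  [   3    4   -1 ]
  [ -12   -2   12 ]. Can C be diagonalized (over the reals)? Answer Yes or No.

No

Characteristic polynomial: p(μ) = μ^3 - 12μ^2 + 45μ - 50 = (μ - 5)^2(μ - 2).
μ = 5 has algebraic multiplicity 2; rank(C − 5I) = 2, so geometric multiplicity = 1.
Geometric multiplicity < algebraic multiplicity, so C is not diagonalizable.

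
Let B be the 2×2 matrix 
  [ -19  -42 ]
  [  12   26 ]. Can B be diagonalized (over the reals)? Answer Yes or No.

Characteristic polynomial: p(μ) = μ^2 - 7μ + 10 = (μ - 5)(μ - 2).
All 2 eigenvalues are distinct, so B is diagonalizable.

Yes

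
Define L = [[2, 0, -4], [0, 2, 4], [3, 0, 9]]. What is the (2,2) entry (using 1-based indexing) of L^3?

Characteristic polynomial: λ^3 - 13λ^2 + 52λ - 60 = (λ - 6)(λ - 5)(λ - 2), so the eigenvalues are 2, 5, 6.
λ=5: eigenvector (4, -4, -3).
λ=6: eigenvector (-1, 1, 1).
λ=2: eigenvector (0, 1, 0).
P = [[4, -1, 0], [-4, 1, 1], [-3, 1, 0]], D = diag(5, 6, 2), P⁻¹ = [[1, 0, 1], [3, 0, 4], [1, 1, 0]].
L³ = P·diag(125, 216, 8)·P⁻¹ = [[-148, 0, -364], [156, 8, 364], [273, 0, 489]].
The requested entry is 8.

8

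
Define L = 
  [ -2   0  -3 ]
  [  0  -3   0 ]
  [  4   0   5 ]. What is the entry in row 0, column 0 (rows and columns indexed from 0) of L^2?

-8

Characteristic polynomial: r^3 - 7r + 6 = (r - 2)(r - 1)(r + 3), so the eigenvalues are -3, 1, 2.
r=1: eigenvector (1, 0, -1).
r=-3: eigenvector (0, 1, 0).
r=2: eigenvector (-3, 0, 4).
P = [[1, 0, -3], [0, 1, 0], [-1, 0, 4]], D = diag(1, -3, 2), P⁻¹ = [[4, 0, 3], [0, 1, 0], [1, 0, 1]].
L² = P·diag(1, 9, 4)·P⁻¹ = [[-8, 0, -9], [0, 9, 0], [12, 0, 13]].
The requested entry is -8.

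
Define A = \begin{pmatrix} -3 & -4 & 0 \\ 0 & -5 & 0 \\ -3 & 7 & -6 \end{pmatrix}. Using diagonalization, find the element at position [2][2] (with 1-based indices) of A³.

-125

Characteristic polynomial: t^3 + 14t^2 + 63t + 90 = (t + 3)(t + 5)(t + 6), so the eigenvalues are -6, -5, -3.
t=-5: eigenvector (2, 1, 1).
t=-3: eigenvector (1, 0, -1).
t=-6: eigenvector (0, 0, 1).
P = [[2, 1, 0], [1, 0, 0], [1, -1, 1]], D = diag(-5, -3, -6), P⁻¹ = [[0, 1, 0], [1, -2, 0], [1, -3, 1]].
A³ = P·diag(-125, -27, -216)·P⁻¹ = [[-27, -196, 0], [0, -125, 0], [-189, 469, -216]].
The requested entry is -125.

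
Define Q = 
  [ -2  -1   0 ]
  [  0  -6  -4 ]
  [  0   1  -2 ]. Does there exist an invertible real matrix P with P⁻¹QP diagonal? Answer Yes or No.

Characteristic polynomial: p(λ) = λ^3 + 10λ^2 + 32λ + 32 = (λ + 2)(λ + 4)^2.
λ = -4 has algebraic multiplicity 2; rank(Q + 4I) = 2, so geometric multiplicity = 1.
Geometric multiplicity < algebraic multiplicity, so Q is not diagonalizable.

No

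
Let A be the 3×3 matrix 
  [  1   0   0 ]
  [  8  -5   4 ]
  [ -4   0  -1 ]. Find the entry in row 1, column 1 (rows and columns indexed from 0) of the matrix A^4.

Characteristic polynomial: s^3 + 5s^2 - s - 5 = (s - 1)(s + 1)(s + 5), so the eigenvalues are -5, -1, 1.
s=-1: eigenvector (0, 1, 1).
s=-5: eigenvector (0, 1, 0).
s=1: eigenvector (1, 0, -2).
P = [[0, 0, 1], [1, 1, 0], [1, 0, -2]], D = diag(-1, -5, 1), P⁻¹ = [[2, 0, 1], [-2, 1, -1], [1, 0, 0]].
A⁴ = P·diag(1, 625, 1)·P⁻¹ = [[1, 0, 0], [-1248, 625, -624], [0, 0, 1]].
The requested entry is 625.

625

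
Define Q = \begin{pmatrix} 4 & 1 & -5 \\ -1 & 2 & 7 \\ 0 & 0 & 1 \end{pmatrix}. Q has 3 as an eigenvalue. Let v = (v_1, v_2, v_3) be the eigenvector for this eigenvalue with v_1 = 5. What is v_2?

Q − 3I = [[1, 1, -5], [-1, -1, 7], [0, 0, -2]].
Solving (Q − 3I)v = 0 gives the eigenspace spanned by (5, -5, 0).
With v_1 = 5, v = (5, -5, 0), so v_2 = -5.

-5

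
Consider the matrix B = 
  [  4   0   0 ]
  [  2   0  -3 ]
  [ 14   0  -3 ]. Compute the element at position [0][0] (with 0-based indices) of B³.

Characteristic polynomial: r^3 - r^2 - 12r = r(r - 4)(r + 3), so the eigenvalues are -3, 0, 4.
r=-3: eigenvector (0, 1, 1).
r=0: eigenvector (0, 1, 0).
r=4: eigenvector (1, -1, 2).
P = [[0, 0, 1], [1, 1, -1], [1, 0, 2]], D = diag(-3, 0, 4), P⁻¹ = [[-2, 0, 1], [3, 1, -1], [1, 0, 0]].
B³ = P·diag(-27, 0, 64)·P⁻¹ = [[64, 0, 0], [-10, 0, -27], [182, 0, -27]].
The requested entry is 64.

64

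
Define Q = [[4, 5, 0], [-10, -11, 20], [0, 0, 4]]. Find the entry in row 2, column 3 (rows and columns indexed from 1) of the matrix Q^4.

Characteristic polynomial: λ^3 + 3λ^2 - 22λ - 24 = (λ - 4)(λ + 1)(λ + 6), so the eigenvalues are -6, -1, 4.
λ=-6: eigenvector (1, -2, 0).
λ=-1: eigenvector (1, -1, 0).
λ=4: eigenvector (2, 0, 1).
P = [[1, 1, 2], [-2, -1, 0], [0, 0, 1]], D = diag(-6, -1, 4), P⁻¹ = [[-1, -1, 2], [2, 1, -4], [0, 0, 1]].
Q⁴ = P·diag(1296, 1, 256)·P⁻¹ = [[-1294, -1295, 3100], [2590, 2591, -5180], [0, 0, 256]].
The requested entry is -5180.

-5180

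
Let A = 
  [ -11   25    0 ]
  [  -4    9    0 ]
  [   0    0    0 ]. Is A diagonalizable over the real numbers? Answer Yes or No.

Characteristic polynomial: p(λ) = λ^3 + 2λ^2 + λ = λ(λ + 1)^2.
λ = -1 has algebraic multiplicity 2; rank(A + 1I) = 2, so geometric multiplicity = 1.
Geometric multiplicity < algebraic multiplicity, so A is not diagonalizable.

No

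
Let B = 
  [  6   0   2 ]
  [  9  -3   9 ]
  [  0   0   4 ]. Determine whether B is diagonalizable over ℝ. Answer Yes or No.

Characteristic polynomial: p(t) = t^3 - 7t^2 - 6t + 72 = (t - 6)(t - 4)(t + 3).
All 3 eigenvalues are distinct, so B is diagonalizable.

Yes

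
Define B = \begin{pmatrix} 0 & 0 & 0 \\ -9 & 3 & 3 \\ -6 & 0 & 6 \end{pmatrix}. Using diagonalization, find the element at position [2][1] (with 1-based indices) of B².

Characteristic polynomial: λ^3 - 9λ^2 + 18λ = λ(λ - 6)(λ - 3), so the eigenvalues are 0, 3, 6.
λ=0: eigenvector (1, 2, 1).
λ=3: eigenvector (0, 1, 0).
λ=6: eigenvector (0, 1, 1).
P = [[1, 0, 0], [2, 1, 1], [1, 0, 1]], D = diag(0, 3, 6), P⁻¹ = [[1, 0, 0], [-1, 1, -1], [-1, 0, 1]].
B² = P·diag(0, 9, 36)·P⁻¹ = [[0, 0, 0], [-45, 9, 27], [-36, 0, 36]].
The requested entry is -45.

-45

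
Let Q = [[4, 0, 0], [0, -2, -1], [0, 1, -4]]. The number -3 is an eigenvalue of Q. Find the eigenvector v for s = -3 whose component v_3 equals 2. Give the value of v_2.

Q + 3I = [[7, 0, 0], [0, 1, -1], [0, 1, -1]].
Solving (Q + 3I)v = 0 gives the eigenspace spanned by (0, 2, 2).
With v_3 = 2, v = (0, 2, 2), so v_2 = 2.

2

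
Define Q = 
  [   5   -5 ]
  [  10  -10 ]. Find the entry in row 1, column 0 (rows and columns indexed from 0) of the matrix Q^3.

250

Characteristic polynomial: r^2 + 5r = r(r + 5), so the eigenvalues are -5, 0.
r=-5: eigenvector (1, 2).
r=0: eigenvector (1, 1).
P = [[1, 1], [2, 1]], D = diag(-5, 0), P⁻¹ = [[-1, 1], [2, -1]].
Q³ = P·diag(-125, 0)·P⁻¹ = [[125, -125], [250, -250]].
The requested entry is 250.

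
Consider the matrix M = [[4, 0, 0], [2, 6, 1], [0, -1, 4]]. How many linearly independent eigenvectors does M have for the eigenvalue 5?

1

M − 5I = [[-1, 0, 0], [2, 1, 1], [0, -1, -1]].
This matrix has rank 2, so its null space has dimension 3 − 2 = 1.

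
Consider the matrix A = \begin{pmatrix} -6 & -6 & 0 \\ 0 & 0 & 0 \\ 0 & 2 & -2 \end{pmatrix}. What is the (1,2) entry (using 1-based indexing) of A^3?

Characteristic polynomial: λ^3 + 8λ^2 + 12λ = λ(λ + 2)(λ + 6), so the eigenvalues are -6, -2, 0.
λ=-6: eigenvector (1, 0, 0).
λ=-2: eigenvector (0, 0, 1).
λ=0: eigenvector (-1, 1, 1).
P = [[1, 0, -1], [0, 0, 1], [0, 1, 1]], D = diag(-6, -2, 0), P⁻¹ = [[1, 1, 0], [0, -1, 1], [0, 1, 0]].
A³ = P·diag(-216, -8, 0)·P⁻¹ = [[-216, -216, 0], [0, 0, 0], [0, 8, -8]].
The requested entry is -216.

-216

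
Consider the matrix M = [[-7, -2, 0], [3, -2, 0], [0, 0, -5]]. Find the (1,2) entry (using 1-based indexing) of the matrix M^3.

Characteristic polynomial: t^3 + 14t^2 + 65t + 100 = (t + 4)(t + 5)^2, so the eigenvalues are -5, -5, -4.
t=-5: eigenvector (1, -1, 0).
t=-4: eigenvector (-2, 3, 0).
t=-5: eigenvector (0, 0, 1).
P = [[1, -2, 0], [-1, 3, 0], [0, 0, 1]], D = diag(-5, -4, -5), P⁻¹ = [[3, 2, 0], [1, 1, 0], [0, 0, 1]].
M³ = P·diag(-125, -64, -125)·P⁻¹ = [[-247, -122, 0], [183, 58, 0], [0, 0, -125]].
The requested entry is -122.

-122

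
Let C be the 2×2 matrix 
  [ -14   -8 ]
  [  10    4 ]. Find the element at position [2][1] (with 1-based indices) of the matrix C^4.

Characteristic polynomial: s^2 + 10s + 24 = (s + 4)(s + 6), so the eigenvalues are -6, -4.
s=-4: eigenvector (-4, 5).
s=-6: eigenvector (1, -1).
P = [[-4, 1], [5, -1]], D = diag(-4, -6), P⁻¹ = [[1, 1], [5, 4]].
C⁴ = P·diag(256, 1296)·P⁻¹ = [[5456, 4160], [-5200, -3904]].
The requested entry is -5200.

-5200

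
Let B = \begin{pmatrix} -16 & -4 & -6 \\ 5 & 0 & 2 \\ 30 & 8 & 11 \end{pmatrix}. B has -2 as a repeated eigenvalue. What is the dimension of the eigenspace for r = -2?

B + 2I = [[-14, -4, -6], [5, 2, 2], [30, 8, 13]].
This matrix has rank 2, so its null space has dimension 3 − 2 = 1.

1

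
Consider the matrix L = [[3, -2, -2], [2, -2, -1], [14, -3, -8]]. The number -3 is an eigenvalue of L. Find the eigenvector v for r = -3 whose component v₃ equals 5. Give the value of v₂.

L + 3I = [[6, -2, -2], [2, 1, -1], [14, -3, -5]].
Solving (L + 3I)v = 0 gives the eigenspace spanned by (2, 1, 5).
With v₃ = 5, v = (2, 1, 5), so v₂ = 1.

1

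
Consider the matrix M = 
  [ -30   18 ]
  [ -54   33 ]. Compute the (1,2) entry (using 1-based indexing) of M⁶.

Characteristic polynomial: r^2 - 3r - 18 = (r - 6)(r + 3), so the eigenvalues are -3, 6.
r=-3: eigenvector (-2, -3).
r=6: eigenvector (1, 2).
P = [[-2, 1], [-3, 2]], D = diag(-3, 6), P⁻¹ = [[-2, 1], [-3, 2]].
M⁶ = P·diag(729, 46656)·P⁻¹ = [[-137052, 91854], [-275562, 184437]].
The requested entry is 91854.

91854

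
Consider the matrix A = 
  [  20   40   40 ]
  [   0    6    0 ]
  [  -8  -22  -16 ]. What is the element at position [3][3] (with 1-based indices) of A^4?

Characteristic polynomial: t^3 - 10t^2 + 24t = t(t - 6)(t - 4), so the eigenvalues are 0, 4, 6.
t=4: eigenvector (5, 0, -2).
t=6: eigenvector (0, 1, -1).
t=0: eigenvector (-2, 0, 1).
P = [[5, 0, -2], [0, 1, 0], [-2, -1, 1]], D = diag(4, 6, 0), P⁻¹ = [[1, 2, 2], [0, 1, 0], [2, 5, 5]].
A⁴ = P·diag(256, 1296, 0)·P⁻¹ = [[1280, 2560, 2560], [0, 1296, 0], [-512, -2320, -1024]].
The requested entry is -1024.

-1024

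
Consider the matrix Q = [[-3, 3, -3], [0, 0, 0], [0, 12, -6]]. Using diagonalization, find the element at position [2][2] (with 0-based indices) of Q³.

-216

Characteristic polynomial: μ^3 + 9μ^2 + 18μ = μ(μ + 3)(μ + 6), so the eigenvalues are -6, -3, 0.
μ=-6: eigenvector (1, 0, 1).
μ=0: eigenvector (-1, 1, 2).
μ=-3: eigenvector (1, 0, 0).
P = [[1, -1, 1], [0, 1, 0], [1, 2, 0]], D = diag(-6, 0, -3), P⁻¹ = [[0, -2, 1], [0, 1, 0], [1, 3, -1]].
Q³ = P·diag(-216, 0, -27)·P⁻¹ = [[-27, 351, -189], [0, 0, 0], [0, 432, -216]].
The requested entry is -216.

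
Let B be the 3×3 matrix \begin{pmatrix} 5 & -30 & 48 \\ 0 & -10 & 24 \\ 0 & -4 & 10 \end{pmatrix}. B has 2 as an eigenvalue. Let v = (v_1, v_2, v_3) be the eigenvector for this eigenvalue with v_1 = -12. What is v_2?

B − 2I = [[3, -30, 48], [0, -12, 24], [0, -4, 8]].
Solving (B − 2I)v = 0 gives the eigenspace spanned by (-12, -6, -3).
With v_1 = -12, v = (-12, -6, -3), so v_2 = -6.

-6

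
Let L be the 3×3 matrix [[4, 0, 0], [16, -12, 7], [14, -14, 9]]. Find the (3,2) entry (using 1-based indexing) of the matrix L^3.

-266

Characteristic polynomial: r^3 - r^2 - 22r + 40 = (r - 4)(r - 2)(r + 5), so the eigenvalues are -5, 2, 4.
r=4: eigenvector (1, 1, 0).
r=2: eigenvector (0, 1, 2).
r=-5: eigenvector (0, -1, -1).
P = [[1, 0, 0], [1, 1, -1], [0, 2, -1]], D = diag(4, 2, -5), P⁻¹ = [[1, 0, 0], [1, -1, 1], [2, -2, 1]].
L³ = P·diag(64, 8, -125)·P⁻¹ = [[64, 0, 0], [322, -258, 133], [266, -266, 141]].
The requested entry is -266.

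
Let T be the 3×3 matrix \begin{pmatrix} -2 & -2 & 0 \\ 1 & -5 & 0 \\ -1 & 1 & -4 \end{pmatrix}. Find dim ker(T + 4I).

2

T + 4I = [[2, -2, 0], [1, -1, 0], [-1, 1, 0]].
This matrix has rank 1, so its null space has dimension 3 − 1 = 2.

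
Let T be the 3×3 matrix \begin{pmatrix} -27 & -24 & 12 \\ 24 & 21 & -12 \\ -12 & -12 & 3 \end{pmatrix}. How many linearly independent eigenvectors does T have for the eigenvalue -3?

2

T + 3I = [[-24, -24, 12], [24, 24, -12], [-12, -12, 6]].
This matrix has rank 1, so its null space has dimension 3 − 1 = 2.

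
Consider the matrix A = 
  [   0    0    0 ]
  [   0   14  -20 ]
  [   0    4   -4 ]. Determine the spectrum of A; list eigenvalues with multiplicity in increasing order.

0, 4, 6

Characteristic polynomial: p(λ) = λ^3 - 10λ^2 + 24λ = λ(λ - 6)(λ - 4).
Roots (with multiplicity): 0, 4, 6.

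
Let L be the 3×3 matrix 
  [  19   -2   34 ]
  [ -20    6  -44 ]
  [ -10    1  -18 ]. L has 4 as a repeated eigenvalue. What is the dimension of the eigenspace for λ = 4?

L − 4I = [[15, -2, 34], [-20, 2, -44], [-10, 1, -22]].
This matrix has rank 2, so its null space has dimension 3 − 2 = 1.

1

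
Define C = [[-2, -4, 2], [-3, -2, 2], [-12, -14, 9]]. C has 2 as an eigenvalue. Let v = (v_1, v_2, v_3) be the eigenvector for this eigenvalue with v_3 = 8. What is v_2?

4

C − 2I = [[-4, -4, 2], [-3, -4, 2], [-12, -14, 7]].
Solving (C − 2I)v = 0 gives the eigenspace spanned by (0, 4, 8).
With v_3 = 8, v = (0, 4, 8), so v_2 = 4.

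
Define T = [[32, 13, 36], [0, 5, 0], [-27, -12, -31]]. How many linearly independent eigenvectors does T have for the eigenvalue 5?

1

T − 5I = [[27, 13, 36], [0, 0, 0], [-27, -12, -36]].
This matrix has rank 2, so its null space has dimension 3 − 2 = 1.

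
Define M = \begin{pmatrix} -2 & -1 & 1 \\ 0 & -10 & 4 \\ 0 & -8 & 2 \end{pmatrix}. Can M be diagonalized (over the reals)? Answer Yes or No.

Characteristic polynomial: p(μ) = μ^3 + 10μ^2 + 28μ + 24 = (μ + 2)^2(μ + 6).
μ = -2 has algebraic multiplicity 2; rank(M + 2I) = 2, so geometric multiplicity = 1.
Geometric multiplicity < algebraic multiplicity, so M is not diagonalizable.

No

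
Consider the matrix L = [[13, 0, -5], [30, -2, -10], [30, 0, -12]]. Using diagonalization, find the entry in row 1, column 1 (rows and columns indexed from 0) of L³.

-8

Characteristic polynomial: λ^3 + λ^2 - 8λ - 12 = (λ - 3)(λ + 2)^2, so the eigenvalues are -2, -2, 3.
λ=3: eigenvector (1, 2, 2).
λ=-2: eigenvector (0, 1, 0).
λ=-2: eigenvector (1, 2, 3).
P = [[1, 0, 1], [2, 1, 2], [2, 0, 3]], D = diag(3, -2, -2), P⁻¹ = [[3, 0, -1], [-2, 1, 0], [-2, 0, 1]].
L³ = P·diag(27, -8, -8)·P⁻¹ = [[97, 0, -35], [210, -8, -70], [210, 0, -78]].
The requested entry is -8.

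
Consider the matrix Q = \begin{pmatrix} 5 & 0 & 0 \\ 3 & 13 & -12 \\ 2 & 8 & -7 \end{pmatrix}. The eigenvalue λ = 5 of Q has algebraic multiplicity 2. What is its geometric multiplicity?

1

Q − 5I = [[0, 0, 0], [3, 8, -12], [2, 8, -12]].
This matrix has rank 2, so its null space has dimension 3 − 2 = 1.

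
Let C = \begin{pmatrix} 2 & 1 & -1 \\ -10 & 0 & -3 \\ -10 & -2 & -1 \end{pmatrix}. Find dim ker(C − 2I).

C − 2I = [[0, 1, -1], [-10, -2, -3], [-10, -2, -3]].
This matrix has rank 2, so its null space has dimension 3 − 2 = 1.

1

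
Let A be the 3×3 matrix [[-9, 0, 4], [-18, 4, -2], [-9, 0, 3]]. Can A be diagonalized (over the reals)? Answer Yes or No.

Characteristic polynomial: p(μ) = μ^3 + 2μ^2 - 15μ - 36 = (μ - 4)(μ + 3)^2.
μ = -3 has algebraic multiplicity 2; rank(A + 3I) = 2, so geometric multiplicity = 1.
Geometric multiplicity < algebraic multiplicity, so A is not diagonalizable.

No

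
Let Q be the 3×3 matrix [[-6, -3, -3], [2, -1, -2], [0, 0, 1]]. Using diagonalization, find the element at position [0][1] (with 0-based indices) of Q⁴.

Characteristic polynomial: λ^3 + 6λ^2 + 5λ - 12 = (λ - 1)(λ + 3)(λ + 4), so the eigenvalues are -4, -3, 1.
λ=-4: eigenvector (3, -2, 0).
λ=-3: eigenvector (-1, 1, 0).
λ=1: eigenvector (0, -1, 1).
P = [[3, -1, 0], [-2, 1, -1], [0, 0, 1]], D = diag(-4, -3, 1), P⁻¹ = [[1, 1, 1], [2, 3, 3], [0, 0, 1]].
Q⁴ = P·diag(256, 81, 1)·P⁻¹ = [[606, 525, 525], [-350, -269, -270], [0, 0, 1]].
The requested entry is 525.

525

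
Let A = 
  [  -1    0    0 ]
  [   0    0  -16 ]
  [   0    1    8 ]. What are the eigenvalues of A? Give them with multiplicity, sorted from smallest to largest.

-1, 4, 4

Characteristic polynomial: p(μ) = μ^3 - 7μ^2 + 8μ + 16 = (μ - 4)^2(μ + 1).
Roots (with multiplicity): -1, 4, 4.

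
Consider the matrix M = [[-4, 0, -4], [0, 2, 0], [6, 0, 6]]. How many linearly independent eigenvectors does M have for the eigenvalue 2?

M − 2I = [[-6, 0, -4], [0, 0, 0], [6, 0, 4]].
This matrix has rank 1, so its null space has dimension 3 − 1 = 2.

2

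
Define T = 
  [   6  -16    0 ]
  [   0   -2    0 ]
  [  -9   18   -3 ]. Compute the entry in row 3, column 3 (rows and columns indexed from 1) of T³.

-27

Characteristic polynomial: λ^3 - λ^2 - 24λ - 36 = (λ - 6)(λ + 2)(λ + 3), so the eigenvalues are -3, -2, 6.
λ=-3: eigenvector (0, 0, 1).
λ=-2: eigenvector (2, 1, 0).
λ=6: eigenvector (-1, 0, 1).
P = [[0, 2, -1], [0, 1, 0], [1, 0, 1]], D = diag(-3, -2, 6), P⁻¹ = [[1, -2, 1], [0, 1, 0], [-1, 2, 0]].
T³ = P·diag(-27, -8, 216)·P⁻¹ = [[216, -448, 0], [0, -8, 0], [-243, 486, -27]].
The requested entry is -27.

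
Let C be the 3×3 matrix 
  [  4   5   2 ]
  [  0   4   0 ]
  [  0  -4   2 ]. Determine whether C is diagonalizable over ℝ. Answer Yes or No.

No

Characteristic polynomial: p(s) = s^3 - 10s^2 + 32s - 32 = (s - 4)^2(s - 2).
s = 4 has algebraic multiplicity 2; rank(C − 4I) = 2, so geometric multiplicity = 1.
Geometric multiplicity < algebraic multiplicity, so C is not diagonalizable.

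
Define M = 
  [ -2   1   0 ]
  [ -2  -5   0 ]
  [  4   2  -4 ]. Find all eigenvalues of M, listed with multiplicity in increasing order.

Characteristic polynomial: p(s) = s^3 + 11s^2 + 40s + 48 = (s + 3)(s + 4)^2.
Roots (with multiplicity): -4, -4, -3.

-4, -4, -3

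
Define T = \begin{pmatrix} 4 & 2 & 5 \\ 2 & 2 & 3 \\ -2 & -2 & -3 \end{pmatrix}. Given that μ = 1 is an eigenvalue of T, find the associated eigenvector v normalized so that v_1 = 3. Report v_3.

-3

T − 1I = [[3, 2, 5], [2, 1, 3], [-2, -2, -4]].
Solving (T − 1I)v = 0 gives the eigenspace spanned by (3, 3, -3).
With v_1 = 3, v = (3, 3, -3), so v_3 = -3.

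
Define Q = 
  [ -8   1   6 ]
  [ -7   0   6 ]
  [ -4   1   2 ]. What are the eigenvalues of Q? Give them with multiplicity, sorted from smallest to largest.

-4, -1, -1

Characteristic polynomial: p(λ) = λ^3 + 6λ^2 + 9λ + 4 = (λ + 1)^2(λ + 4).
Roots (with multiplicity): -4, -1, -1.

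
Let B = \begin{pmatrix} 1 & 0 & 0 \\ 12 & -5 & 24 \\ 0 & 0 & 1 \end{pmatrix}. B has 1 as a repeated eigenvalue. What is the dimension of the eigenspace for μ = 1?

2

B − 1I = [[0, 0, 0], [12, -6, 24], [0, 0, 0]].
This matrix has rank 1, so its null space has dimension 3 − 1 = 2.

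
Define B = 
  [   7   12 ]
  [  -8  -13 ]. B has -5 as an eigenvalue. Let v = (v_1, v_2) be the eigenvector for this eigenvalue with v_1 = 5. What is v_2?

B + 5I = [[12, 12], [-8, -8]].
Solving (B + 5I)v = 0 gives the eigenspace spanned by (5, -5).
With v_1 = 5, v = (5, -5), so v_2 = -5.

-5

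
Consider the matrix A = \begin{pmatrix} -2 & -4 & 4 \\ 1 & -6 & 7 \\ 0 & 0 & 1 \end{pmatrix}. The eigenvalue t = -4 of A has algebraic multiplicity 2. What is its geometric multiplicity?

A + 4I = [[2, -4, 4], [1, -2, 7], [0, 0, 5]].
This matrix has rank 2, so its null space has dimension 3 − 2 = 1.

1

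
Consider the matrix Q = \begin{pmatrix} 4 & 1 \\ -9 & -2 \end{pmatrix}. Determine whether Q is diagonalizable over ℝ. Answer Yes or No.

Characteristic polynomial: p(t) = t^2 - 2t + 1 = (t - 1)^2.
t = 1 has algebraic multiplicity 2; rank(Q − 1I) = 1, so geometric multiplicity = 1.
Geometric multiplicity < algebraic multiplicity, so Q is not diagonalizable.

No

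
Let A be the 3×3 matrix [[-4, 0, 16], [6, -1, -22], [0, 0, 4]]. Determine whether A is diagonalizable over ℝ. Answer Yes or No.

Characteristic polynomial: p(r) = r^3 + r^2 - 16r - 16 = (r - 4)(r + 1)(r + 4).
All 3 eigenvalues are distinct, so A is diagonalizable.

Yes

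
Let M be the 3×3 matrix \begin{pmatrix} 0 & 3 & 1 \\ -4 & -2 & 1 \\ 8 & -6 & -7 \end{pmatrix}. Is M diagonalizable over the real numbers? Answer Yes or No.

No

Characteristic polynomial: p(μ) = μ^3 + 9μ^2 + 24μ + 20 = (μ + 2)^2(μ + 5).
μ = -2 has algebraic multiplicity 2; rank(M + 2I) = 2, so geometric multiplicity = 1.
Geometric multiplicity < algebraic multiplicity, so M is not diagonalizable.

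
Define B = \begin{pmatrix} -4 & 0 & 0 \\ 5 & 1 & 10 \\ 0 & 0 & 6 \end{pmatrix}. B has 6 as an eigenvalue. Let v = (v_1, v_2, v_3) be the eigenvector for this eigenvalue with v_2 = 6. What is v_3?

3

B − 6I = [[-10, 0, 0], [5, -5, 10], [0, 0, 0]].
Solving (B − 6I)v = 0 gives the eigenspace spanned by (0, 6, 3).
With v_2 = 6, v = (0, 6, 3), so v_3 = 3.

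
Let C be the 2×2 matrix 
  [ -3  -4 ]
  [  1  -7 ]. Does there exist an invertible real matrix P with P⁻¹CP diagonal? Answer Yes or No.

No

Characteristic polynomial: p(λ) = λ^2 + 10λ + 25 = (λ + 5)^2.
λ = -5 has algebraic multiplicity 2; rank(C + 5I) = 1, so geometric multiplicity = 1.
Geometric multiplicity < algebraic multiplicity, so C is not diagonalizable.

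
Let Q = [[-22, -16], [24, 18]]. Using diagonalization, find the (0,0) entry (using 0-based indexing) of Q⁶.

139840

Characteristic polynomial: μ^2 + 4μ - 12 = (μ - 2)(μ + 6), so the eigenvalues are -6, 2.
μ=2: eigenvector (-2, 3).
μ=-6: eigenvector (-1, 1).
P = [[-2, -1], [3, 1]], D = diag(2, -6), P⁻¹ = [[1, 1], [-3, -2]].
Q⁶ = P·diag(64, 46656)·P⁻¹ = [[139840, 93184], [-139776, -93120]].
The requested entry is 139840.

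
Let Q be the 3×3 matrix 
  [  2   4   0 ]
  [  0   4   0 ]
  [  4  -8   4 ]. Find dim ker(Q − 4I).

2

Q − 4I = [[-2, 4, 0], [0, 0, 0], [4, -8, 0]].
This matrix has rank 1, so its null space has dimension 3 − 1 = 2.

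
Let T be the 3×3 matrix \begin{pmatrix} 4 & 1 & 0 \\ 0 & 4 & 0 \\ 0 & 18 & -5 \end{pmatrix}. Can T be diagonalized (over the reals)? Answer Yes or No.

No

Characteristic polynomial: p(λ) = λ^3 - 3λ^2 - 24λ + 80 = (λ - 4)^2(λ + 5).
λ = 4 has algebraic multiplicity 2; rank(T − 4I) = 2, so geometric multiplicity = 1.
Geometric multiplicity < algebraic multiplicity, so T is not diagonalizable.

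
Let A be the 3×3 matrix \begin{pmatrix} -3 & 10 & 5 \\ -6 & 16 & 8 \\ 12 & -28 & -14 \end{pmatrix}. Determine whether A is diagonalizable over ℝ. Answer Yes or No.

Yes

Characteristic polynomial: p(μ) = μ^3 + μ^2 - 6μ = μ(μ - 2)(μ + 3).
All 3 eigenvalues are distinct, so A is diagonalizable.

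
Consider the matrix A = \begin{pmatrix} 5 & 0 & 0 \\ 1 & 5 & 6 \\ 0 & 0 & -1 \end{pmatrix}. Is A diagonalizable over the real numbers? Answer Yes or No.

No

Characteristic polynomial: p(λ) = λ^3 - 9λ^2 + 15λ + 25 = (λ - 5)^2(λ + 1).
λ = 5 has algebraic multiplicity 2; rank(A − 5I) = 2, so geometric multiplicity = 1.
Geometric multiplicity < algebraic multiplicity, so A is not diagonalizable.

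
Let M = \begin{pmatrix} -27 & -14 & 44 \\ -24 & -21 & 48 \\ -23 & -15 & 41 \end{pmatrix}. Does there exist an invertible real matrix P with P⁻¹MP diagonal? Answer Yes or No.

No

Characteristic polynomial: p(t) = t^3 + 7t^2 - 5t - 75 = (t - 3)(t + 5)^2.
t = -5 has algebraic multiplicity 2; rank(M + 5I) = 2, so geometric multiplicity = 1.
Geometric multiplicity < algebraic multiplicity, so M is not diagonalizable.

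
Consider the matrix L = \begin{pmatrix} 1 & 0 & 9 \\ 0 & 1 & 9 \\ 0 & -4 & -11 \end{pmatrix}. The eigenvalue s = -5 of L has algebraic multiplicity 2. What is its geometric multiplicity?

L + 5I = [[6, 0, 9], [0, 6, 9], [0, -4, -6]].
This matrix has rank 2, so its null space has dimension 3 − 2 = 1.

1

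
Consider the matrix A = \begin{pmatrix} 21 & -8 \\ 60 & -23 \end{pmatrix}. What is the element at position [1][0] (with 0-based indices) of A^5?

3660

Characteristic polynomial: r^2 + 2r - 3 = (r - 1)(r + 3), so the eigenvalues are -3, 1.
r=1: eigenvector (-2, -5).
r=-3: eigenvector (1, 3).
P = [[-2, 1], [-5, 3]], D = diag(1, -3), P⁻¹ = [[-3, 1], [-5, 2]].
A⁵ = P·diag(1, -243)·P⁻¹ = [[1221, -488], [3660, -1463]].
The requested entry is 3660.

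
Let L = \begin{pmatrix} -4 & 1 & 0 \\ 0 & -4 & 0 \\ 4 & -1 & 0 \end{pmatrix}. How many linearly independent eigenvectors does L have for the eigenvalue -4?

1

L + 4I = [[0, 1, 0], [0, 0, 0], [4, -1, 4]].
This matrix has rank 2, so its null space has dimension 3 − 2 = 1.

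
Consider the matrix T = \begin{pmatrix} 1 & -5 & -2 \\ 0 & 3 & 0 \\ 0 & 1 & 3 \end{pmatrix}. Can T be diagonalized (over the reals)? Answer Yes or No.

No

Characteristic polynomial: p(μ) = μ^3 - 7μ^2 + 15μ - 9 = (μ - 3)^2(μ - 1).
μ = 3 has algebraic multiplicity 2; rank(T − 3I) = 2, so geometric multiplicity = 1.
Geometric multiplicity < algebraic multiplicity, so T is not diagonalizable.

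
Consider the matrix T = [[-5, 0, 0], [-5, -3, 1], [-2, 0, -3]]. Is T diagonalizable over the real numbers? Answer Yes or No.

Characteristic polynomial: p(μ) = μ^3 + 11μ^2 + 39μ + 45 = (μ + 3)^2(μ + 5).
μ = -3 has algebraic multiplicity 2; rank(T + 3I) = 2, so geometric multiplicity = 1.
Geometric multiplicity < algebraic multiplicity, so T is not diagonalizable.

No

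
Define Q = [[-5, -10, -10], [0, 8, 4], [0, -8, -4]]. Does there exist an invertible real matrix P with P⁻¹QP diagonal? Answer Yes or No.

Characteristic polynomial: p(μ) = μ^3 + μ^2 - 20μ = μ(μ - 4)(μ + 5).
All 3 eigenvalues are distinct, so Q is diagonalizable.

Yes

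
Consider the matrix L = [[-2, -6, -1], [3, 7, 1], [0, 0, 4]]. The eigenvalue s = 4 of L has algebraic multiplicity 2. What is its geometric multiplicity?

1

L − 4I = [[-6, -6, -1], [3, 3, 1], [0, 0, 0]].
This matrix has rank 2, so its null space has dimension 3 − 2 = 1.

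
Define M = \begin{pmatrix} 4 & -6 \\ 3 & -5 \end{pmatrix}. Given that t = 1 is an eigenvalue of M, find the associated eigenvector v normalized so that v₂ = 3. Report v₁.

6

M − 1I = [[3, -6], [3, -6]].
Solving (M − 1I)v = 0 gives the eigenspace spanned by (6, 3).
With v₂ = 3, v = (6, 3), so v₁ = 6.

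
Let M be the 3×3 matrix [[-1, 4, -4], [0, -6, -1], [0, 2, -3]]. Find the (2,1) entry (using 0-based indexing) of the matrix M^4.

-738

Characteristic polynomial: λ^3 + 10λ^2 + 29λ + 20 = (λ + 1)(λ + 4)(λ + 5), so the eigenvalues are -5, -4, -1.
λ=-1: eigenvector (1, 0, 0).
λ=-4: eigenvector (4, -1, 2).
λ=-5: eigenvector (-2, 1, -1).
P = [[1, 4, -2], [0, -1, 1], [0, 2, -1]], D = diag(-1, -4, -5), P⁻¹ = [[1, 0, -2], [0, 1, 1], [0, 2, 1]].
M⁴ = P·diag(1, 256, 625)·P⁻¹ = [[1, -1476, -228], [0, 994, 369], [0, -738, -113]].
The requested entry is -738.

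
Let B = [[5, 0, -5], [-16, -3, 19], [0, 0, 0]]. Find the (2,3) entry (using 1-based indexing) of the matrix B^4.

Characteristic polynomial: t^3 - 2t^2 - 15t = t(t - 5)(t + 3), so the eigenvalues are -3, 0, 5.
t=5: eigenvector (1, -2, 0).
t=-3: eigenvector (0, 1, 0).
t=0: eigenvector (1, 1, 1).
P = [[1, 0, 1], [-2, 1, 1], [0, 0, 1]], D = diag(5, -3, 0), P⁻¹ = [[1, 0, -1], [2, 1, -3], [0, 0, 1]].
B⁴ = P·diag(625, 81, 0)·P⁻¹ = [[625, 0, -625], [-1088, 81, 1007], [0, 0, 0]].
The requested entry is 1007.

1007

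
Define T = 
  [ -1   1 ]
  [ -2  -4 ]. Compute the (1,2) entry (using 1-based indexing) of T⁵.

211

Characteristic polynomial: μ^2 + 5μ + 6 = (μ + 2)(μ + 3), so the eigenvalues are -3, -2.
μ=-2: eigenvector (1, -1).
μ=-3: eigenvector (1, -2).
P = [[1, 1], [-1, -2]], D = diag(-2, -3), P⁻¹ = [[2, 1], [-1, -1]].
T⁵ = P·diag(-32, -243)·P⁻¹ = [[179, 211], [-422, -454]].
The requested entry is 211.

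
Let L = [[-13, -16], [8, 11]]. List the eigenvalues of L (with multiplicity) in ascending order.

-5, 3

Characteristic polynomial: p(s) = s^2 + 2s - 15 = (s - 3)(s + 5).
Roots (with multiplicity): -5, 3.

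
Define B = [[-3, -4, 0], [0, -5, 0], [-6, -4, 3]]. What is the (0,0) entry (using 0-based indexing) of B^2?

Characteristic polynomial: μ^3 + 5μ^2 - 9μ - 45 = (μ - 3)(μ + 3)(μ + 5), so the eigenvalues are -5, -3, 3.
μ=-5: eigenvector (2, 1, 2).
μ=-3: eigenvector (1, 0, 1).
μ=3: eigenvector (0, 0, 1).
P = [[2, 1, 0], [1, 0, 0], [2, 1, 1]], D = diag(-5, -3, 3), P⁻¹ = [[0, 1, 0], [1, -2, 0], [-1, 0, 1]].
B² = P·diag(25, 9, 9)·P⁻¹ = [[9, 32, 0], [0, 25, 0], [0, 32, 9]].
The requested entry is 9.

9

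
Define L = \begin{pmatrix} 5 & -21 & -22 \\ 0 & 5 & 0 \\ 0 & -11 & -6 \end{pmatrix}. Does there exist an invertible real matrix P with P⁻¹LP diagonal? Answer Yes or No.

Characteristic polynomial: p(λ) = λ^3 - 4λ^2 - 35λ + 150 = (λ - 5)^2(λ + 6).
λ = 5 has algebraic multiplicity 2; rank(L − 5I) = 2, so geometric multiplicity = 1.
Geometric multiplicity < algebraic multiplicity, so L is not diagonalizable.

No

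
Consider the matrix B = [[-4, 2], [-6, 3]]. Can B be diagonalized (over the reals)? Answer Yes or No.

Yes

Characteristic polynomial: p(s) = s^2 + s = s(s + 1).
All 2 eigenvalues are distinct, so B is diagonalizable.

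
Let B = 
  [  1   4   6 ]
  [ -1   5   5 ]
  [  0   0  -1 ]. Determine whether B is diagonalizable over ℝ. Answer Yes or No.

Characteristic polynomial: p(r) = r^3 - 5r^2 + 3r + 9 = (r - 3)^2(r + 1).
r = 3 has algebraic multiplicity 2; rank(B − 3I) = 2, so geometric multiplicity = 1.
Geometric multiplicity < algebraic multiplicity, so B is not diagonalizable.

No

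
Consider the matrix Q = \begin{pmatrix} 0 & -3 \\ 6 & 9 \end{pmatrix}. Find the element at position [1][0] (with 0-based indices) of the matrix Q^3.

Characteristic polynomial: t^2 - 9t + 18 = (t - 6)(t - 3), so the eigenvalues are 3, 6.
t=6: eigenvector (1, -2).
t=3: eigenvector (1, -1).
P = [[1, 1], [-2, -1]], D = diag(6, 3), P⁻¹ = [[-1, -1], [2, 1]].
Q³ = P·diag(216, 27)·P⁻¹ = [[-162, -189], [378, 405]].
The requested entry is 378.

378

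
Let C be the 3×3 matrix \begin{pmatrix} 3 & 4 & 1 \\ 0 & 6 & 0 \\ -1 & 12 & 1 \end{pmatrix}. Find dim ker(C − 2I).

1

C − 2I = [[1, 4, 1], [0, 4, 0], [-1, 12, -1]].
This matrix has rank 2, so its null space has dimension 3 − 2 = 1.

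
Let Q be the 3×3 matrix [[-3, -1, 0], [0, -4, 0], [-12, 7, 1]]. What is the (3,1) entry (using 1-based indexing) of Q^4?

Characteristic polynomial: t^3 + 6t^2 + 5t - 12 = (t - 1)(t + 3)(t + 4), so the eigenvalues are -4, -3, 1.
t=-3: eigenvector (1, 0, 3).
t=-4: eigenvector (1, 1, 1).
t=1: eigenvector (0, 0, 1).
P = [[1, 1, 0], [0, 1, 0], [3, 1, 1]], D = diag(-3, -4, 1), P⁻¹ = [[1, -1, 0], [0, 1, 0], [-3, 2, 1]].
Q⁴ = P·diag(81, 256, 1)·P⁻¹ = [[81, 175, 0], [0, 256, 0], [240, 15, 1]].
The requested entry is 240.

240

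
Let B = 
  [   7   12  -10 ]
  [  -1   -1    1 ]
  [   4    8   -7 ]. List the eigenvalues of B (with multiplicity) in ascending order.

-3, 1, 1

Characteristic polynomial: p(t) = t^3 + t^2 - 5t + 3 = (t - 1)^2(t + 3).
Roots (with multiplicity): -3, 1, 1.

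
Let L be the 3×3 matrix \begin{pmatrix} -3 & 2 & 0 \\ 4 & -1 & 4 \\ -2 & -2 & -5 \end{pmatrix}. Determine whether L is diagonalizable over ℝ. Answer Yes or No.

Characteristic polynomial: p(t) = t^3 + 9t^2 + 23t + 15 = (t + 1)(t + 3)(t + 5).
All 3 eigenvalues are distinct, so L is diagonalizable.

Yes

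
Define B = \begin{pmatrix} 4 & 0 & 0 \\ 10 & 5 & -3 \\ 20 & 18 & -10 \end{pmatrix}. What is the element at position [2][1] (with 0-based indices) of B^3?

378

Characteristic polynomial: t^3 + t^2 - 16t - 16 = (t - 4)(t + 1)(t + 4), so the eigenvalues are -4, -1, 4.
t=4: eigenvector (1, 2, 4).
t=-1: eigenvector (0, 1, 2).
t=-4: eigenvector (0, 1, 3).
P = [[1, 0, 0], [2, 1, 1], [4, 2, 3]], D = diag(4, -1, -4), P⁻¹ = [[1, 0, 0], [-2, 3, -1], [0, -2, 1]].
B³ = P·diag(64, -1, -64)·P⁻¹ = [[64, 0, 0], [130, 125, -63], [260, 378, -190]].
The requested entry is 378.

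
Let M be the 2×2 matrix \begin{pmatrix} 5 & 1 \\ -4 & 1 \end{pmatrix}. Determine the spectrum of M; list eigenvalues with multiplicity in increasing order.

3, 3

Characteristic polynomial: p(r) = r^2 - 6r + 9 = (r - 3)^2.
Roots (with multiplicity): 3, 3.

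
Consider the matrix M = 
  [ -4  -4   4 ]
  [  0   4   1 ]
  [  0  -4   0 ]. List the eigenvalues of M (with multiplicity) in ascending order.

Characteristic polynomial: p(s) = s^3 - 12s + 16 = (s - 2)^2(s + 4).
Roots (with multiplicity): -4, 2, 2.

-4, 2, 2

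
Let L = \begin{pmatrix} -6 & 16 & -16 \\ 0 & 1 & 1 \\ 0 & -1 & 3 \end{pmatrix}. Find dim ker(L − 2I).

L − 2I = [[-8, 16, -16], [0, -1, 1], [0, -1, 1]].
This matrix has rank 2, so its null space has dimension 3 − 2 = 1.

1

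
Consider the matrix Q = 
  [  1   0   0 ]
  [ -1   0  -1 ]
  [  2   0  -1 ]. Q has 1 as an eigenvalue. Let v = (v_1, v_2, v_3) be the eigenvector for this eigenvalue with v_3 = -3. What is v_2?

6

Q − 1I = [[0, 0, 0], [-1, -1, -1], [2, 0, -2]].
Solving (Q − 1I)v = 0 gives the eigenspace spanned by (-3, 6, -3).
With v_3 = -3, v = (-3, 6, -3), so v_2 = 6.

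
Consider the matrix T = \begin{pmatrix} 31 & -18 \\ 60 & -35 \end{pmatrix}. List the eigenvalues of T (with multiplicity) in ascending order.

-5, 1

Characteristic polynomial: p(r) = r^2 + 4r - 5 = (r - 1)(r + 5).
Roots (with multiplicity): -5, 1.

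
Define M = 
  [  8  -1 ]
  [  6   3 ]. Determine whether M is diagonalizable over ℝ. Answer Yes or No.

Yes

Characteristic polynomial: p(μ) = μ^2 - 11μ + 30 = (μ - 6)(μ - 5).
All 2 eigenvalues are distinct, so M is diagonalizable.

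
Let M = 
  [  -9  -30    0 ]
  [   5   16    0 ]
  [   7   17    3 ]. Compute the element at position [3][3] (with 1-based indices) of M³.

Characteristic polynomial: t^3 - 10t^2 + 27t - 18 = (t - 6)(t - 3)(t - 1), so the eigenvalues are 1, 3, 6.
t=3: eigenvector (0, 0, 1).
t=6: eigenvector (-2, 1, 1).
t=1: eigenvector (3, -1, -2).
P = [[0, -2, 3], [0, 1, -1], [1, 1, -2]], D = diag(3, 6, 1), P⁻¹ = [[1, 1, 1], [1, 3, 0], [1, 2, 0]].
M³ = P·diag(27, 216, 1)·P⁻¹ = [[-429, -1290, 0], [215, 646, 0], [241, 671, 27]].
The requested entry is 27.

27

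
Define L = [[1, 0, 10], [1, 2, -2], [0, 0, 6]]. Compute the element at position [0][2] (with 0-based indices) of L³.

Characteristic polynomial: μ^3 - 9μ^2 + 20μ - 12 = (μ - 6)(μ - 2)(μ - 1), so the eigenvalues are 1, 2, 6.
μ=1: eigenvector (1, -1, 0).
μ=2: eigenvector (0, 1, 0).
μ=6: eigenvector (2, 0, 1).
P = [[1, 0, 2], [-1, 1, 0], [0, 0, 1]], D = diag(1, 2, 6), P⁻¹ = [[1, 0, -2], [1, 1, -2], [0, 0, 1]].
L³ = P·diag(1, 8, 216)·P⁻¹ = [[1, 0, 430], [7, 8, -14], [0, 0, 216]].
The requested entry is 430.

430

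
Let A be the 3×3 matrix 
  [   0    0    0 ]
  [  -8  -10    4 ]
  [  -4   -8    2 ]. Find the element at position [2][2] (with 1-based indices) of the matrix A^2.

68

Characteristic polynomial: r^3 + 8r^2 + 12r = r(r + 2)(r + 6), so the eigenvalues are -6, -2, 0.
r=0: eigenvector (1, 0, 2).
r=-2: eigenvector (0, 1, 2).
r=-6: eigenvector (0, -1, -1).
P = [[1, 0, 0], [0, 1, -1], [2, 2, -1]], D = diag(0, -2, -6), P⁻¹ = [[1, 0, 0], [-2, -1, 1], [-2, -2, 1]].
A² = P·diag(0, 4, 36)·P⁻¹ = [[0, 0, 0], [64, 68, -32], [56, 64, -28]].
The requested entry is 68.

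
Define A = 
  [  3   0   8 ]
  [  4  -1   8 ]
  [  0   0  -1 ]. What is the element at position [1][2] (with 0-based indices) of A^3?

Characteristic polynomial: t^3 - t^2 - 5t - 3 = (t - 3)(t + 1)^2, so the eigenvalues are -1, -1, 3.
t=3: eigenvector (1, 1, 0).
t=-1: eigenvector (0, 1, 0).
t=-1: eigenvector (-2, -2, 1).
P = [[1, 0, -2], [1, 1, -2], [0, 0, 1]], D = diag(3, -1, -1), P⁻¹ = [[1, 0, 2], [-1, 1, 0], [0, 0, 1]].
A³ = P·diag(27, -1, -1)·P⁻¹ = [[27, 0, 56], [28, -1, 56], [0, 0, -1]].
The requested entry is 56.

56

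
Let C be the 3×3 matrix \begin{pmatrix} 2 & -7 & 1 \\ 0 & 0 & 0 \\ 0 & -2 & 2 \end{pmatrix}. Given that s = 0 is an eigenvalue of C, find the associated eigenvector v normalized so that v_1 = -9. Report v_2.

-3

C = [[2, -7, 1], [0, 0, 0], [0, -2, 2]].
Solving (C)v = 0 gives the eigenspace spanned by (-9, -3, -3).
With v_1 = -9, v = (-9, -3, -3), so v_2 = -3.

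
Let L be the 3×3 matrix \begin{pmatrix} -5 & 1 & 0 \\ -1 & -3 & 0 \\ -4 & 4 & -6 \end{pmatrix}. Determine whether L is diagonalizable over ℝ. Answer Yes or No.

No

Characteristic polynomial: p(μ) = μ^3 + 14μ^2 + 64μ + 96 = (μ + 4)^2(μ + 6).
μ = -4 has algebraic multiplicity 2; rank(L + 4I) = 2, so geometric multiplicity = 1.
Geometric multiplicity < algebraic multiplicity, so L is not diagonalizable.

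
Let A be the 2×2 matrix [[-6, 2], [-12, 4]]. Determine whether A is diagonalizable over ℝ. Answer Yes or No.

Characteristic polynomial: p(s) = s^2 + 2s = s(s + 2).
All 2 eigenvalues are distinct, so A is diagonalizable.

Yes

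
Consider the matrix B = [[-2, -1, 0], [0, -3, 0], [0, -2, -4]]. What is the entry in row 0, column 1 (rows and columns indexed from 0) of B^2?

5

Characteristic polynomial: μ^3 + 9μ^2 + 26μ + 24 = (μ + 2)(μ + 3)(μ + 4), so the eigenvalues are -4, -3, -2.
μ=-4: eigenvector (0, 0, 1).
μ=-3: eigenvector (1, 1, -2).
μ=-2: eigenvector (1, 0, 0).
P = [[0, 1, 1], [0, 1, 0], [1, -2, 0]], D = diag(-4, -3, -2), P⁻¹ = [[0, 2, 1], [0, 1, 0], [1, -1, 0]].
B² = P·diag(16, 9, 4)·P⁻¹ = [[4, 5, 0], [0, 9, 0], [0, 14, 16]].
The requested entry is 5.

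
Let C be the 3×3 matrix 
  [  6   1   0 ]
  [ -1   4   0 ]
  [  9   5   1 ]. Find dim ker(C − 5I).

1

C − 5I = [[1, 1, 0], [-1, -1, 0], [9, 5, -4]].
This matrix has rank 2, so its null space has dimension 3 − 2 = 1.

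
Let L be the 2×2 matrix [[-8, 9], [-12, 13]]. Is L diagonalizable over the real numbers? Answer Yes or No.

Yes

Characteristic polynomial: p(r) = r^2 - 5r + 4 = (r - 4)(r - 1).
All 2 eigenvalues are distinct, so L is diagonalizable.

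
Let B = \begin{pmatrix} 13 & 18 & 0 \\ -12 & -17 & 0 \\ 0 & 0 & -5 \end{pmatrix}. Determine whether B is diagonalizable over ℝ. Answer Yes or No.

Yes

Characteristic polynomial: p(t) = t^3 + 9t^2 + 15t - 25 = (t - 1)(t + 5)^2.
t = -5 has algebraic multiplicity 2; rank(B + 5I) = 1, so geometric multiplicity = 2.
Every eigenvalue has geometric = algebraic multiplicity, so B is diagonalizable.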